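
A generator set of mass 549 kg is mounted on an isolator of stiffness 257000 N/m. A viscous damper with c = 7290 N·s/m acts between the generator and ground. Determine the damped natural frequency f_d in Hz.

3.28 Hz

ω_n = √(k/m) = √(257000/549) = 21.64 rad/s.
Critical damping c_c = 2√(k·m) = 2√(257000 × 549) = 23760 N·s/m, so ζ = c/c_c = 7290/23760 = 0.3069.
ω_d = ω_n√(1 − ζ²) = 21.64 × √(1 − 0.0942) = 20.59 rad/s.
f_d = ω_d/(2π) = 3.277 Hz.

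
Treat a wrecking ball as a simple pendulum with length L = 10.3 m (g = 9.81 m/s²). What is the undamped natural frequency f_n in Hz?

For a simple pendulum ω_n = √(g/L) = √(9.81/10.3) = √0.9524 = 0.9759 rad/s.
f_n = ω_n/(2π) = 0.9759/6.283 = 0.1553 Hz.

0.155 Hz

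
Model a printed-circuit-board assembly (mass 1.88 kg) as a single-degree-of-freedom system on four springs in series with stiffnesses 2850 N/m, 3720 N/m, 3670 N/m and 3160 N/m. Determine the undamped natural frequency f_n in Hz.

Series springs: 1/k_eq = 1/2850 + 1/3720 + 1/3670 + 1/3160 = 0.001209, so k_eq = 827.4 N/m.
ω_n = √(k_eq/m) = √(827.4/1.88) = √440.1 = 20.98 rad/s.
f_n = ω_n/(2π) = 20.98/6.283 = 3.339 Hz.

3.34 Hz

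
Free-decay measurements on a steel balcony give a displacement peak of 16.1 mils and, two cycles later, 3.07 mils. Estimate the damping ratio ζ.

0.131

Logarithmic decrement δ = (1/n)·ln(x₀/x_n) = (1/2)·ln(16.1/3.07) = (1/2)·ln(5.244) = 0.8286.
ζ = δ/√(4π² + δ²) = 0.8286/√(39.48 + 0.687) = 0.8286/6.338 = 0.1307.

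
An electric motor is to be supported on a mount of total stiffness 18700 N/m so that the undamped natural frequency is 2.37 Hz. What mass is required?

84.3 kg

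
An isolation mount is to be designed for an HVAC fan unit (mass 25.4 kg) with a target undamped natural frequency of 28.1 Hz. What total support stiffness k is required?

ω_n = 2πf_n = 2π × 28.1 = 176.6 rad/s.
k = m·ω_n² = 25.4 × 176.6² = 25.4 × 31170 = 791800 N/m.

792000 N/m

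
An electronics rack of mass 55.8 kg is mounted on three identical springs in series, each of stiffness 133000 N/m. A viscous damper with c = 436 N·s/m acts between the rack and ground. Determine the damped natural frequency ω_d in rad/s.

27.9 rad/s

Series springs: 1/k_eq = 3/133000, so k_eq = 133000/3 = 44330 N/m.
ω_n = √(k_eq/m) = √(44330/55.8) = 28.19 rad/s.
Critical damping c_c = 2√(k_eq·m) = 2√(44330 × 55.8) = 3146 N·s/m, so ζ = c/c_c = 436/3146 = 0.1386.
ω_d = ω_n√(1 − ζ²) = 28.19 × √(1 − 0.0192) = 27.91 rad/s.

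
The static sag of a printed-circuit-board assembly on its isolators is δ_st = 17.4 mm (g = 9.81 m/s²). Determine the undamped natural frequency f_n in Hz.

ω_n = √(g/δ_st) = √(9.81/0.0174) = √563.8 = 23.74 rad/s.
f_n = ω_n/(2π) = 23.74/6.283 = 3.779 Hz.

3.78 Hz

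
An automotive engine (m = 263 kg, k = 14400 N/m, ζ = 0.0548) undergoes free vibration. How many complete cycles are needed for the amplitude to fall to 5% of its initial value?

9 cycles

Logarithmic decrement δ = 2πζ/√(1 − ζ²) = 2π × 0.05480/√(1 − 0.00300) = 0.3448.
x_n/x₀ = e^(−nδ) ≤ 0.05; take ln: n ≥ ln(1/0.05)/δ = 2.996/0.3448 = 8.687.
So 9 complete cycles are required.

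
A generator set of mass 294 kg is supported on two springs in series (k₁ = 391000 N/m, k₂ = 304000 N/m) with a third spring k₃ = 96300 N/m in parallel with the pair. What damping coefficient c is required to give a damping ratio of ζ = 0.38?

6740 N·s/m

Series pair: k_s = k₁k₂/(k₁+k₂) = (391000)(304000)/(391000 + 304000) = 171000 N/m. In parallel with k₃: k_eq = 171000 + 96300 = 267300 N/m.
c_c = 2√(k_eq·m) = 2√(267300 × 294) = 17730 N·s/m.
c = ζ·c_c = 0.38 × 17730 = 6738 N·s/m.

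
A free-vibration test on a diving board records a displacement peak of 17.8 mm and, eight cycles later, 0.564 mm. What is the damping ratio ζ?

0.0685

Logarithmic decrement δ = (1/n)·ln(x₀/x_n) = (1/8)·ln(17.8/0.564) = (1/8)·ln(31.56) = 0.4315.
ζ = δ/√(4π² + δ²) = 0.4315/√(39.48 + 0.186) = 0.4315/6.298 = 0.06851.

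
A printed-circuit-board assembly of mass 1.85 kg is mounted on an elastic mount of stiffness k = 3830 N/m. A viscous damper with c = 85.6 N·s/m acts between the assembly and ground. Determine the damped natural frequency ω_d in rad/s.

ω_n = √(k/m) = √(3830/1.85) = 45.50 rad/s.
Critical damping c_c = 2√(k·m) = 2√(3830 × 1.85) = 168.4 N·s/m, so ζ = c/c_c = 85.6/168.4 = 0.5085.
ω_d = ω_n√(1 − ζ²) = 45.50 × √(1 − 0.259) = 39.18 rad/s.

39.2 rad/s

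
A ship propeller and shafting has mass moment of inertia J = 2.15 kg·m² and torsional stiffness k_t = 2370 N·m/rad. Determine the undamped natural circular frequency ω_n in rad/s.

33.2 rad/s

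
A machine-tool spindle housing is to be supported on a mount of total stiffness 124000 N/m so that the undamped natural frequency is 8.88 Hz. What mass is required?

ω_n = 2πf_n = 2π × 8.88 = 55.79 rad/s.
m = k/ω_n² = 124000/55.79² = 124000/3113 = 39.83 kg.

39.8 kg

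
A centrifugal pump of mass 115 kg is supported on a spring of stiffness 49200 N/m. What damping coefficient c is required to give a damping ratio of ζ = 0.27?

c_c = 2√(k·m) = 2√(49200 × 115) = 4757 N·s/m.
c = ζ·c_c = 0.27 × 4757 = 1284 N·s/m.

1280 N·s/m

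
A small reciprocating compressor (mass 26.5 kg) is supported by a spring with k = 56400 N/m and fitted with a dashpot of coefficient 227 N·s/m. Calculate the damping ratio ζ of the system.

0.0928

ω_n = √(k/m) = √(56400/26.5) = 46.13 rad/s.
Critical damping c_c = 2√(k·m) = 2√(56400 × 26.5) = 2445 N·s/m, so ζ = c/c_c = 227/2445 = 0.09284.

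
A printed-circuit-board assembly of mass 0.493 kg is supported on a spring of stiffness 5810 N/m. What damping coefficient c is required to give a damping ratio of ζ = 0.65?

c_c = 2√(k·m) = 2√(5810 × 0.493) = 107.0 N·s/m.
c = ζ·c_c = 0.65 × 107.0 = 69.58 N·s/m.

69.6 N·s/m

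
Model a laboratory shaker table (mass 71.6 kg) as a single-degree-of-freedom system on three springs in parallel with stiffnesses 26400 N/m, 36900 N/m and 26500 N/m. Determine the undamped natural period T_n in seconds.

0.177 s

Parallel springs add: k_eq = 26400 + 36900 + 26500 = 89800 N/m.
ω_n = √(k_eq/m) = √(89800/71.6) = √1254 = 35.41 rad/s.
T_n = 2π/ω_n = 6.283/35.41 = 0.1774 s.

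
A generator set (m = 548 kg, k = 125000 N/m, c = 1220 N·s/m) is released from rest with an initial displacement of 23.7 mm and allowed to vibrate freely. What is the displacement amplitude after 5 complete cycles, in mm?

ζ = c/(2√(km)) = 1220/(2√(125000 × 548)) = 1220/16550 = 0.07370.
Logarithmic decrement δ = 2πζ/√(1 − ζ²) = 2π × 0.07370/√(1 − 0.00543) = 0.4644.
After n cycles, x_n/x₀ = e^(−nδ), so x_5 = 23.7 × e^(−5 × 0.4644) = 23.7 × 0.09810 = 2.325 mm.

2.32 mm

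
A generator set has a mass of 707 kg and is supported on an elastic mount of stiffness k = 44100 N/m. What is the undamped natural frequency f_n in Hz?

ω_n = √(k/m) = √(44100/707) = √62.38 = 7.898 rad/s.
f_n = ω_n/(2π) = 7.898/6.283 = 1.257 Hz.

1.26 Hz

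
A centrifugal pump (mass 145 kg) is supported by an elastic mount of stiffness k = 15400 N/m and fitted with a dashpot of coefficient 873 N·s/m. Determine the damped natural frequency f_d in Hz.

ω_n = √(k/m) = √(15400/145) = 10.31 rad/s.
Critical damping c_c = 2√(k·m) = 2√(15400 × 145) = 2989 N·s/m, so ζ = c/c_c = 873/2989 = 0.2921.
ω_d = ω_n√(1 − ζ²) = 10.31 × √(1 − 0.0853) = 9.856 rad/s.
f_d = ω_d/(2π) = 1.569 Hz.

1.57 Hz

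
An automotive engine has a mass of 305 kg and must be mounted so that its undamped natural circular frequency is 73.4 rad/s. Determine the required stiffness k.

k = m·ω_n² = 305 × 73.40² = 305 × 5388 = 1643000 N/m.

1640000 N/m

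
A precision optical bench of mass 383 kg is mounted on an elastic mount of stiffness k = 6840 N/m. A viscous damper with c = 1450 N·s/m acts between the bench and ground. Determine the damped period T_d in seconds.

1.66 s

ω_n = √(k/m) = √(6840/383) = 4.226 rad/s.
Critical damping c_c = 2√(k·m) = 2√(6840 × 383) = 3237 N·s/m, so ζ = c/c_c = 1450/3237 = 0.4479.
ω_d = ω_n√(1 − ζ²) = 4.226 × √(1 − 0.201) = 3.778 rad/s.
T_d = 2π/ω_d = 1.663 s.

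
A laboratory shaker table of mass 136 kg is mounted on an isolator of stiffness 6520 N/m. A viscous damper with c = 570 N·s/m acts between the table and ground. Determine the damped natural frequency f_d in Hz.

ω_n = √(k/m) = √(6520/136) = 6.924 rad/s.
Critical damping c_c = 2√(k·m) = 2√(6520 × 136) = 1883 N·s/m, so ζ = c/c_c = 570/1883 = 0.3027.
ω_d = ω_n√(1 − ζ²) = 6.924 × √(1 − 0.0916) = 6.599 rad/s.
f_d = ω_d/(2π) = 1.050 Hz.

1.05 Hz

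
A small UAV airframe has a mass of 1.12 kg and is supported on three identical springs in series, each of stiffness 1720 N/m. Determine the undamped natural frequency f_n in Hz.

Series springs: 1/k_eq = 3/1720, so k_eq = 1720/3 = 573.3 N/m.
ω_n = √(k_eq/m) = √(573.3/1.12) = √511.9 = 22.63 rad/s.
f_n = ω_n/(2π) = 22.63/6.283 = 3.601 Hz.

3.60 Hz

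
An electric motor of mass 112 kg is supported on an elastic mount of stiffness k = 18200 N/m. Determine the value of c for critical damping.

c_c = 2√(k·m) = 2√(18200 × 112) = 2 × 1428 = 2855 N·s/m.

2860 N·s/m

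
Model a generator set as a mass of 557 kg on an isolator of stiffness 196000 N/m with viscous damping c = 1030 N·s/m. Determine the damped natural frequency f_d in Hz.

ω_n = √(k/m) = √(196000/557) = 18.76 rad/s.
Critical damping c_c = 2√(k·m) = 2√(196000 × 557) = 20900 N·s/m, so ζ = c/c_c = 1030/20900 = 0.04929.
ω_d = ω_n√(1 − ζ²) = 18.76 × √(1 − 0.00243) = 18.74 rad/s.
f_d = ω_d/(2π) = 2.982 Hz.

2.98 Hz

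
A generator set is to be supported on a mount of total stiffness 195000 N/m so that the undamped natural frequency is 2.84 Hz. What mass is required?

ω_n = 2πf_n = 2π × 2.84 = 17.84 rad/s.
m = k/ω_n² = 195000/17.84² = 195000/318.4 = 612.4 kg.

612 kg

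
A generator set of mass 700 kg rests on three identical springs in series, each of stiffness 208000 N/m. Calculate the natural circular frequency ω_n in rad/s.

Series springs: 1/k_eq = 3/208000, so k_eq = 208000/3 = 69330 N/m.
ω_n = √(k_eq/m) = √(69330/700) = √99.05 = 9.952 rad/s.

9.95 rad/s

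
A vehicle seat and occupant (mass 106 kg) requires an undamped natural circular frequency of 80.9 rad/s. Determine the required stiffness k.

k = m·ω_n² = 106 × 80.90² = 106 × 6545 = 693700 N/m.

694000 N/m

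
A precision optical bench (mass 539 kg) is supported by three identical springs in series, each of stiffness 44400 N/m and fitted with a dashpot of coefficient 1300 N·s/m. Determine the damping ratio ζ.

Series springs: 1/k_eq = 3/44400, so k_eq = 44400/3 = 14800 N/m.
ω_n = √(k_eq/m) = √(14800/539) = 5.240 rad/s.
Critical damping c_c = 2√(k_eq·m) = 2√(14800 × 539) = 5649 N·s/m, so ζ = c/c_c = 1300/5649 = 0.2301.

0.230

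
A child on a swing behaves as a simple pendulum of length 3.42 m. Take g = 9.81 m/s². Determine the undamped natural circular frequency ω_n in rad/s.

For a simple pendulum ω_n = √(g/L) = √(9.81/3.42) = √2.868 = 1.694 rad/s.

1.69 rad/s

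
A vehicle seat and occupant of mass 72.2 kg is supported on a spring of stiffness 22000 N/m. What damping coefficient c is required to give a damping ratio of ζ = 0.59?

c_c = 2√(k·m) = 2√(22000 × 72.2) = 2521 N·s/m.
c = ζ·c_c = 0.59 × 2521 = 1487 N·s/m.

1490 N·s/m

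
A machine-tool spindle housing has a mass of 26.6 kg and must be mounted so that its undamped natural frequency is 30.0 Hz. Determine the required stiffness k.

ω_n = 2πf_n = 2π × 30.0 = 188.5 rad/s.
k = m·ω_n² = 26.6 × 188.5² = 26.6 × 35530 = 945100 N/m.

945000 N/m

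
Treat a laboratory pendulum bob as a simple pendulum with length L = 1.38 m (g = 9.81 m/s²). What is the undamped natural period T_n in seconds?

For a simple pendulum ω_n = √(g/L) = √(9.81/1.38) = √7.109 = 2.666 rad/s.
T_n = 2π/ω_n = 6.283/2.666 = 2.357 s.

2.36 s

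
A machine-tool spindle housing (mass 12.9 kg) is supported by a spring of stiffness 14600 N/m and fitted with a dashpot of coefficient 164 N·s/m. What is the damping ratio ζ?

ω_n = √(k/m) = √(14600/12.9) = 33.64 rad/s.
Critical damping c_c = 2√(k·m) = 2√(14600 × 12.9) = 868.0 N·s/m, so ζ = c/c_c = 164/868.0 = 0.1889.

0.189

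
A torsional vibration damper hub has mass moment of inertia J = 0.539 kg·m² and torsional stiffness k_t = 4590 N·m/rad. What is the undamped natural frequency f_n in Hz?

ω_n = √(k_t/J) = √(4590/0.539) = √8516 = 92.28 rad/s.
f_n = ω_n/(2π) = 92.28/6.283 = 14.69 Hz.

14.7 Hz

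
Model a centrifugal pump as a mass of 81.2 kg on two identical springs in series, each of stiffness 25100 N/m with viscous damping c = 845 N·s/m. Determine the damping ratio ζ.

Series springs: 1/k_eq = 2/25100, so k_eq = 25100/2 = 12550 N/m.
ω_n = √(k_eq/m) = √(12550/81.2) = 12.43 rad/s.
Critical damping c_c = 2√(k_eq·m) = 2√(12550 × 81.2) = 2019 N·s/m, so ζ = c/c_c = 845/2019 = 0.4185.

0.419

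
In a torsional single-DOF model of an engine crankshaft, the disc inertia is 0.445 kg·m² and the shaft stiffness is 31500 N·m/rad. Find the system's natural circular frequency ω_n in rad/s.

ω_n = √(k_t/J) = √(31500/0.445) = √70790 = 266.1 rad/s.

266 rad/s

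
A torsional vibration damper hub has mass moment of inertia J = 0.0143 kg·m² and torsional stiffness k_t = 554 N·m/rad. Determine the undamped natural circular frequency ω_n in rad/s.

ω_n = √(k_t/J) = √(554/0.0143) = √38740 = 196.8 rad/s.

197 rad/s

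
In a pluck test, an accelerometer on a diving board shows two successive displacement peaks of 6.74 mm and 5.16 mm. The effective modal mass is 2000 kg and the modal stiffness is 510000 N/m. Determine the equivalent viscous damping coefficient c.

Logarithmic decrement δ = (1/n)·ln(x₀/x_n) = (1/1)·ln(6.74/5.16) = (1/1)·ln(1.306) = 0.2671.
ζ = δ/√(4π² + δ²) = 0.2671/√(39.48 + 0.0714) = 0.2671/6.289 = 0.04248.
c = ζ · 2√(km) = 0.04248 × 2√(510000 × 2000) = 0.04248 × 63870 = 2713 N·s/m.

2710 N·s/m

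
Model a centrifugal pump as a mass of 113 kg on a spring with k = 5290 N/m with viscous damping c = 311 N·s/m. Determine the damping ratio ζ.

0.201

ω_n = √(k/m) = √(5290/113) = 6.842 rad/s.
Critical damping c_c = 2√(k·m) = 2√(5290 × 113) = 1546 N·s/m, so ζ = c/c_c = 311/1546 = 0.2011.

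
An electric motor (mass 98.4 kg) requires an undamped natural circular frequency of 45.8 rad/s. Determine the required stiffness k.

k = m·ω_n² = 98.4 × 45.80² = 98.4 × 2098 = 206400 N/m.

206000 N/m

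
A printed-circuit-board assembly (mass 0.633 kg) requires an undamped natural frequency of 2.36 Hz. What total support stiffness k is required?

139 N/m

ω_n = 2πf_n = 2π × 2.36 = 14.83 rad/s.
k = m·ω_n² = 0.633 × 14.83² = 0.633 × 219.9 = 139.2 N/m.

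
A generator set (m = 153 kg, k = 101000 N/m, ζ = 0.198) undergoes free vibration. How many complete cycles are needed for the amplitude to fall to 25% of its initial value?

Logarithmic decrement δ = 2πζ/√(1 − ζ²) = 2π × 0.1980/√(1 − 0.0392) = 1.269.
x_n/x₀ = e^(−nδ) ≤ 0.25; take ln: n ≥ ln(1/0.25)/δ = 1.386/1.269 = 1.092.
So 2 complete cycles are required.

2 cycles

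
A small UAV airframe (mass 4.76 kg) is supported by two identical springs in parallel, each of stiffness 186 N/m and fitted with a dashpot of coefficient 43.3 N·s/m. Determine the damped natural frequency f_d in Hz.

Parallel springs add: k_eq = 2 × 186 = 372.0 N/m.
ω_n = √(k_eq/m) = √(372.0/4.76) = 8.840 rad/s.
Critical damping c_c = 2√(k_eq·m) = 2√(372.0 × 4.76) = 84.16 N·s/m, so ζ = c/c_c = 43.3/84.16 = 0.5145.
ω_d = ω_n√(1 − ζ²) = 8.840 × √(1 − 0.265) = 7.581 rad/s.
f_d = ω_d/(2π) = 1.206 Hz.

1.21 Hz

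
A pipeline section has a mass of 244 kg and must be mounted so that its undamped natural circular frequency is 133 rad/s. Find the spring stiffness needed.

4320000 N/m

k = m·ω_n² = 244 × 133.0² = 244 × 17690 = 4316000 N/m.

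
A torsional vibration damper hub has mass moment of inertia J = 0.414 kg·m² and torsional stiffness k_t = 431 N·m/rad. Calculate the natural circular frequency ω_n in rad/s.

32.3 rad/s

ω_n = √(k_t/J) = √(431/0.414) = √1041 = 32.27 rad/s.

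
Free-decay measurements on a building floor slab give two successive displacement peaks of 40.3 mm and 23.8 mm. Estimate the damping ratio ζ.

Logarithmic decrement δ = (1/n)·ln(x₀/x_n) = (1/1)·ln(40.3/23.8) = (1/1)·ln(1.693) = 0.5267.
ζ = δ/√(4π² + δ²) = 0.5267/√(39.48 + 0.277) = 0.5267/6.305 = 0.08353.

0.0835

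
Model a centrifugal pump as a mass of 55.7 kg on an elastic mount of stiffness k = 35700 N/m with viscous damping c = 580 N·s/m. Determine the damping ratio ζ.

ω_n = √(k/m) = √(35700/55.7) = 25.32 rad/s.
Critical damping c_c = 2√(k·m) = 2√(35700 × 55.7) = 2820 N·s/m, so ζ = c/c_c = 580/2820 = 0.2057.

0.206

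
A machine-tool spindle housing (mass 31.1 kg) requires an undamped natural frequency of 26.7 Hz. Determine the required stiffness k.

875000 N/m

ω_n = 2πf_n = 2π × 26.7 = 167.8 rad/s.
k = m·ω_n² = 31.1 × 167.8² = 31.1 × 28140 = 875300 N/m.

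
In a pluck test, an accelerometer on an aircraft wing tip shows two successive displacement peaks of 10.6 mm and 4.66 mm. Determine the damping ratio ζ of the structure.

Logarithmic decrement δ = (1/n)·ln(x₀/x_n) = (1/1)·ln(10.6/4.66) = (1/1)·ln(2.275) = 0.8218.
ζ = δ/√(4π² + δ²) = 0.8218/√(39.48 + 0.675) = 0.8218/6.337 = 0.1297.

0.130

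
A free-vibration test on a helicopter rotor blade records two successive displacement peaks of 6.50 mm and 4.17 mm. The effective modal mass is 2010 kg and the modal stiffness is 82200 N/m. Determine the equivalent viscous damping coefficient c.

Logarithmic decrement δ = (1/n)·ln(x₀/x_n) = (1/1)·ln(6.50/4.17) = (1/1)·ln(1.559) = 0.4439.
ζ = δ/√(4π² + δ²) = 0.4439/√(39.48 + 0.197) = 0.4439/6.299 = 0.07047.
c = ζ · 2√(km) = 0.07047 × 2√(82200 × 2010) = 0.07047 × 25710 = 1812 N·s/m.

1810 N·s/m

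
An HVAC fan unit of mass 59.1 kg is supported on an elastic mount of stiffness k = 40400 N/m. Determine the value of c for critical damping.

3090 N·s/m

c_c = 2√(k·m) = 2√(40400 × 59.1) = 2 × 1545 = 3090 N·s/m.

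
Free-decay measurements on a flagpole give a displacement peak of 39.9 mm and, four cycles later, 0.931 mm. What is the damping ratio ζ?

Logarithmic decrement δ = (1/n)·ln(x₀/x_n) = (1/4)·ln(39.9/0.931) = (1/4)·ln(42.86) = 0.9395.
ζ = δ/√(4π² + δ²) = 0.9395/√(39.48 + 0.883) = 0.9395/6.353 = 0.1479.

0.148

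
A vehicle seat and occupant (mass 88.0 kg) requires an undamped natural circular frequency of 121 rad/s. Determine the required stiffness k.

1290000 N/m

k = m·ω_n² = 88.0 × 121.0² = 88.0 × 14640 = 1288000 N/m.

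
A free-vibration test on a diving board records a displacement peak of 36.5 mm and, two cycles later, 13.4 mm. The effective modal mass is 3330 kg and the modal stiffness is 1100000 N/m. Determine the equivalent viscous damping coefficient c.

Logarithmic decrement δ = (1/n)·ln(x₀/x_n) = (1/2)·ln(36.5/13.4) = (1/2)·ln(2.724) = 0.5010.
ζ = δ/√(4π² + δ²) = 0.5010/√(39.48 + 0.251) = 0.5010/6.303 = 0.07949.
c = ζ · 2√(km) = 0.07949 × 2√(1100000 × 3330) = 0.07949 × 121000 = 9622 N·s/m.

9620 N·s/m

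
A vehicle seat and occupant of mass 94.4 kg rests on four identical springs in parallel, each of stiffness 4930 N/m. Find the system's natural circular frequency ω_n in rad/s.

Parallel springs add: k_eq = 4 × 4930 = 19720 N/m.
ω_n = √(k_eq/m) = √(19720/94.4) = √208.9 = 14.45 rad/s.

14.5 rad/s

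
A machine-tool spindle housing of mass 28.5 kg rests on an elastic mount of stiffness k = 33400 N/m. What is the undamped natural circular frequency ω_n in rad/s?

ω_n = √(k/m) = √(33400/28.5) = √1172 = 34.23 rad/s.

34.2 rad/s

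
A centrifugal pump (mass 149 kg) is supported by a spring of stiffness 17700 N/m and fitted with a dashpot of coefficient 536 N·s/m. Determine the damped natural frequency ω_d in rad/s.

10.7 rad/s

ω_n = √(k/m) = √(17700/149) = 10.90 rad/s.
Critical damping c_c = 2√(k·m) = 2√(17700 × 149) = 3248 N·s/m, so ζ = c/c_c = 536/3248 = 0.1650.
ω_d = ω_n√(1 − ζ²) = 10.90 × √(1 − 0.0272) = 10.75 rad/s.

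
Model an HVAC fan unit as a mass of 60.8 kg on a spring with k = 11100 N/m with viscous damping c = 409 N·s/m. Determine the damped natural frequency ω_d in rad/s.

13.1 rad/s

ω_n = √(k/m) = √(11100/60.8) = 13.51 rad/s.
Critical damping c_c = 2√(k·m) = 2√(11100 × 60.8) = 1643 N·s/m, so ζ = c/c_c = 409/1643 = 0.2489.
ω_d = ω_n√(1 − ζ²) = 13.51 × √(1 − 0.0620) = 13.09 rad/s.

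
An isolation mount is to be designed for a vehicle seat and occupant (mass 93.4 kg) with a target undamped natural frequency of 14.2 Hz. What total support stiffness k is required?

744000 N/m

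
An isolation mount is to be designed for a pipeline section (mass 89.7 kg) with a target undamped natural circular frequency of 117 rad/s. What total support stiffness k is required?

1230000 N/m

k = m·ω_n² = 89.7 × 117.0² = 89.7 × 13690 = 1228000 N/m.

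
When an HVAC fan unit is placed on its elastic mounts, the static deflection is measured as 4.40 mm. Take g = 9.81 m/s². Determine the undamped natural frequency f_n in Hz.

ω_n = √(g/δ_st) = √(9.81/0.00440) = √2230 = 47.22 rad/s.
f_n = ω_n/(2π) = 47.22/6.283 = 7.515 Hz.

7.51 Hz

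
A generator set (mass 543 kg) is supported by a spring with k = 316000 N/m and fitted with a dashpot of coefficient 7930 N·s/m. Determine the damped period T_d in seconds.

0.273 s

ω_n = √(k/m) = √(316000/543) = 24.12 rad/s.
Critical damping c_c = 2√(k·m) = 2√(316000 × 543) = 26200 N·s/m, so ζ = c/c_c = 7930/26200 = 0.3027.
ω_d = ω_n√(1 − ζ²) = 24.12 × √(1 − 0.0916) = 22.99 rad/s.
T_d = 2π/ω_d = 0.2733 s.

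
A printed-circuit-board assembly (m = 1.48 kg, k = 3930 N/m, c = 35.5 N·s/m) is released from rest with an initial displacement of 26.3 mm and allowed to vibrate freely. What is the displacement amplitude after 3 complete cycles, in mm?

0.289 mm

ζ = c/(2√(km)) = 35.5/(2√(3930 × 1.48)) = 35.5/152.5 = 0.2327.
Logarithmic decrement δ = 2πζ/√(1 − ζ²) = 2π × 0.2327/√(1 − 0.0542) = 1.504.
After n cycles, x_n/x₀ = e^(−nδ), so x_3 = 26.3 × e^(−3 × 1.504) = 26.3 × 0.01099 = 0.2890 mm.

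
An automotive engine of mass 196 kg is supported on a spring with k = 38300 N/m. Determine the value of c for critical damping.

c_c = 2√(k·m) = 2√(38300 × 196) = 2 × 2740 = 5480 N·s/m.

5480 N·s/m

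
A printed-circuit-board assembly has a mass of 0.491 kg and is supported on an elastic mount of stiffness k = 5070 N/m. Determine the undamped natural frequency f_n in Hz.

16.2 Hz

ω_n = √(k/m) = √(5070/0.491) = √10330 = 101.6 rad/s.
f_n = ω_n/(2π) = 101.6/6.283 = 16.17 Hz.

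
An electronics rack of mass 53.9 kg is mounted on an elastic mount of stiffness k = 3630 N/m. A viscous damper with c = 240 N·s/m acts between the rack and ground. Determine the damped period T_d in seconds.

0.795 s

ω_n = √(k/m) = √(3630/53.9) = 8.207 rad/s.
Critical damping c_c = 2√(k·m) = 2√(3630 × 53.9) = 884.7 N·s/m, so ζ = c/c_c = 240/884.7 = 0.2713.
ω_d = ω_n√(1 − ζ²) = 8.207 × √(1 − 0.0736) = 7.899 rad/s.
T_d = 2π/ω_d = 0.7955 s.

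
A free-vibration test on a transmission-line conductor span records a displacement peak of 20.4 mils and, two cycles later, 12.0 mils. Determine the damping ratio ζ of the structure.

0.0422

Logarithmic decrement δ = (1/n)·ln(x₀/x_n) = (1/2)·ln(20.4/12.0) = (1/2)·ln(1.700) = 0.2653.
ζ = δ/√(4π² + δ²) = 0.2653/√(39.48 + 0.0704) = 0.2653/6.289 = 0.04219.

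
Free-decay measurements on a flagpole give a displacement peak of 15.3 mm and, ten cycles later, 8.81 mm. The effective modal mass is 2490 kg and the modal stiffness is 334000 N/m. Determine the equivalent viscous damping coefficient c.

Logarithmic decrement δ = (1/n)·ln(x₀/x_n) = (1/10)·ln(15.3/8.81) = (1/10)·ln(1.737) = 0.05520.
ζ = δ/√(4π² + δ²) = 0.05520/√(39.48 + 0.00305) = 0.05520/6.283 = 0.008784.
c = ζ · 2√(km) = 0.008784 × 2√(334000 × 2490) = 0.008784 × 57680 = 506.7 N·s/m.

507 N·s/m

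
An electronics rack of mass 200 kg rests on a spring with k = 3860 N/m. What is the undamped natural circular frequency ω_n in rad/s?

4.39 rad/s

ω_n = √(k/m) = √(3860/200) = √19.30 = 4.393 rad/s.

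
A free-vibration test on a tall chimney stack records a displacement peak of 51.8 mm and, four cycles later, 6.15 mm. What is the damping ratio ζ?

Logarithmic decrement δ = (1/n)·ln(x₀/x_n) = (1/4)·ln(51.8/6.15) = (1/4)·ln(8.423) = 0.5327.
ζ = δ/√(4π² + δ²) = 0.5327/√(39.48 + 0.284) = 0.5327/6.306 = 0.08448.

0.0845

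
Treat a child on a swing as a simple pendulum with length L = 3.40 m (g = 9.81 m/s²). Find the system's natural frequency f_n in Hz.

0.270 Hz

For a simple pendulum ω_n = √(g/L) = √(9.81/3.40) = √2.885 = 1.699 rad/s.
f_n = ω_n/(2π) = 1.699/6.283 = 0.2703 Hz.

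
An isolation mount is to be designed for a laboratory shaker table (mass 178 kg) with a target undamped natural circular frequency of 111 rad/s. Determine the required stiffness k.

k = m·ω_n² = 178 × 111.0² = 178 × 12320 = 2193000 N/m.

2190000 N/m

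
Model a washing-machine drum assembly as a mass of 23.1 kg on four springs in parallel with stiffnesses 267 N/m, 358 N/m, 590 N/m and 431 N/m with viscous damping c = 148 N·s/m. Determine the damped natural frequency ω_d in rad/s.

7.81 rad/s

Parallel springs add: k_eq = 267 + 358 + 590 + 431 = 1646 N/m.
ω_n = √(k_eq/m) = √(1646/23.1) = 8.441 rad/s.
Critical damping c_c = 2√(k_eq·m) = 2√(1646 × 23.1) = 390.0 N·s/m, so ζ = c/c_c = 148/390.0 = 0.3795.
ω_d = ω_n√(1 − ζ²) = 8.441 × √(1 − 0.144) = 7.810 rad/s.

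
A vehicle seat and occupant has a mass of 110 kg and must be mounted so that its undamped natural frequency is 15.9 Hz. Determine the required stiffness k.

1100000 N/m

ω_n = 2πf_n = 2π × 15.9 = 99.90 rad/s.
k = m·ω_n² = 110 × 99.90² = 110 × 9981 = 1098000 N/m.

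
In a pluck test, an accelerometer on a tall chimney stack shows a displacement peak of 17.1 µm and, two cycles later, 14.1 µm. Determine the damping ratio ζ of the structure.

Logarithmic decrement δ = (1/n)·ln(x₀/x_n) = (1/2)·ln(17.1/14.1) = (1/2)·ln(1.213) = 0.09645.
ζ = δ/√(4π² + δ²) = 0.09645/√(39.48 + 0.00930) = 0.09645/6.284 = 0.01535.

0.0153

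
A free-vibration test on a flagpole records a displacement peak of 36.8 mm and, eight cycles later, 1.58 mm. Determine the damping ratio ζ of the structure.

0.0625

Logarithmic decrement δ = (1/n)·ln(x₀/x_n) = (1/8)·ln(36.8/1.58) = (1/8)·ln(23.29) = 0.3935.
ζ = δ/√(4π² + δ²) = 0.3935/√(39.48 + 0.155) = 0.3935/6.295 = 0.06251.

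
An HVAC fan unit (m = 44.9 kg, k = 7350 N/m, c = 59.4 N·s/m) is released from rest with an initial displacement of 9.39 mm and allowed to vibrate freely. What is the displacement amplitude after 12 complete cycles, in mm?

0.189 mm

ζ = c/(2√(km)) = 59.4/(2√(7350 × 44.9)) = 59.4/1149 = 0.05170.
Logarithmic decrement δ = 2πζ/√(1 − ζ²) = 2π × 0.05170/√(1 − 0.00267) = 0.3253.
After n cycles, x_n/x₀ = e^(−nδ), so x_12 = 9.39 × e^(−12 × 0.3253) = 9.39 × 0.02018 = 0.1894 mm.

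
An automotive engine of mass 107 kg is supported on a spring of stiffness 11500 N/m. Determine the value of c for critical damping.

2220 N·s/m

c_c = 2√(k·m) = 2√(11500 × 107) = 2 × 1109 = 2219 N·s/m.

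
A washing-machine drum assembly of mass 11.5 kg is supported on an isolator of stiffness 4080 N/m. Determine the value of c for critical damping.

c_c = 2√(k·m) = 2√(4080 × 11.5) = 2 × 216.6 = 433.2 N·s/m.

433 N·s/m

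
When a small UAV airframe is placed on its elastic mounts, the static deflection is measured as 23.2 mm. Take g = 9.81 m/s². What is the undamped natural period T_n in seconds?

0.306 s

ω_n = √(g/δ_st) = √(9.81/0.0232) = √422.8 = 20.56 rad/s.
T_n = 2π/ω_n = 6.283/20.56 = 0.3056 s.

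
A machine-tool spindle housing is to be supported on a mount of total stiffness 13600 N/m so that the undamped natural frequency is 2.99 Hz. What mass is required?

38.5 kg

ω_n = 2πf_n = 2π × 2.99 = 18.79 rad/s.
m = k/ω_n² = 13600/18.79² = 13600/352.9 = 38.53 kg.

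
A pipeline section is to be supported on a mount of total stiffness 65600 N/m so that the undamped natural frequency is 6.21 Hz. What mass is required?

43.1 kg

ω_n = 2πf_n = 2π × 6.21 = 39.02 rad/s.
m = k/ω_n² = 65600/39.02² = 65600/1522 = 43.09 kg.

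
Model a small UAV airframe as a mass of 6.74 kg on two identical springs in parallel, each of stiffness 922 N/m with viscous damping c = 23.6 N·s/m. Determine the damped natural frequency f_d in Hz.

2.62 Hz

Parallel springs add: k_eq = 2 × 922 = 1844 N/m.
ω_n = √(k_eq/m) = √(1844/6.74) = 16.54 rad/s.
Critical damping c_c = 2√(k_eq·m) = 2√(1844 × 6.74) = 223.0 N·s/m, so ζ = c/c_c = 23.6/223.0 = 0.1058.
ω_d = ω_n√(1 − ζ²) = 16.54 × √(1 − 0.0112) = 16.45 rad/s.
f_d = ω_d/(2π) = 2.618 Hz.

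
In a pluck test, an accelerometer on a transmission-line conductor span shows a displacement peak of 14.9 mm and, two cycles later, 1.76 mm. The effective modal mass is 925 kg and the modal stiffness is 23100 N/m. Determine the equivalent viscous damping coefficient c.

1550 N·s/m

Logarithmic decrement δ = (1/n)·ln(x₀/x_n) = (1/2)·ln(14.9/1.76) = (1/2)·ln(8.466) = 1.068.
ζ = δ/√(4π² + δ²) = 1.068/√(39.48 + 1.14) = 1.068/6.373 = 0.1676.
c = ζ · 2√(km) = 0.1676 × 2√(23100 × 925) = 0.1676 × 9245 = 1549 N·s/m.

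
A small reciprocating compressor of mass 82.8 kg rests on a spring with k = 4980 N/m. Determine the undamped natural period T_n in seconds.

ω_n = √(k/m) = √(4980/82.8) = √60.14 = 7.755 rad/s.
T_n = 2π/ω_n = 6.283/7.755 = 0.8102 s.

0.810 s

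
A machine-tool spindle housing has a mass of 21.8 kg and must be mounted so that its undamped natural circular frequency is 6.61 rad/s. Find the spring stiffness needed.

k = m·ω_n² = 21.8 × 6.610² = 21.8 × 43.69 = 952.5 N/m.

952 N/m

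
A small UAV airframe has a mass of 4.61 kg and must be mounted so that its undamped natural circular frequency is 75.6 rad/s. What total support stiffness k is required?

26300 N/m

k = m·ω_n² = 4.61 × 75.60² = 4.61 × 5715 = 26350 N/m.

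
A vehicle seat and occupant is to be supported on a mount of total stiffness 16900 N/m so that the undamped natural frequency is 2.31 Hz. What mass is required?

80.2 kg

ω_n = 2πf_n = 2π × 2.31 = 14.51 rad/s.
m = k/ω_n² = 16900/14.51² = 16900/210.7 = 80.22 kg.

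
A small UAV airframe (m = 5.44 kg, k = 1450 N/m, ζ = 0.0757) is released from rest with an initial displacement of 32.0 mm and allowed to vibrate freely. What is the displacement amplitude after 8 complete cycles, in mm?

Logarithmic decrement δ = 2πζ/√(1 − ζ²) = 2π × 0.07570/√(1 − 0.00573) = 0.4770.
After n cycles, x_n/x₀ = e^(−nδ), so x_8 = 32.0 × e^(−8 × 0.4770) = 32.0 × 0.02201 = 0.7045 mm.

0.704 mm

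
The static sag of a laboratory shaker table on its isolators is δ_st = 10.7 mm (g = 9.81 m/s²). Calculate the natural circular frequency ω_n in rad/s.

ω_n = √(g/δ_st) = √(9.81/0.0107) = √916.8 = 30.28 rad/s.

30.3 rad/s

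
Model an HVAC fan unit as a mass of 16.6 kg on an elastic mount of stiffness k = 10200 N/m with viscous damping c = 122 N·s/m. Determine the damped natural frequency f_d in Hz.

ω_n = √(k/m) = √(10200/16.6) = 24.79 rad/s.
Critical damping c_c = 2√(k·m) = 2√(10200 × 16.6) = 823.0 N·s/m, so ζ = c/c_c = 122/823.0 = 0.1482.
ω_d = ω_n√(1 − ζ²) = 24.79 × √(1 − 0.0220) = 24.51 rad/s.
f_d = ω_d/(2π) = 3.902 Hz.

3.90 Hz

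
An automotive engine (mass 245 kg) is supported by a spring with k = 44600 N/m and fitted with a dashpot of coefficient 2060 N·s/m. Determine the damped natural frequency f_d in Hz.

ω_n = √(k/m) = √(44600/245) = 13.49 rad/s.
Critical damping c_c = 2√(k·m) = 2√(44600 × 245) = 6611 N·s/m, so ζ = c/c_c = 2060/6611 = 0.3116.
ω_d = ω_n√(1 − ζ²) = 13.49 × √(1 − 0.0971) = 12.82 rad/s.
f_d = ω_d/(2π) = 2.040 Hz.

2.04 Hz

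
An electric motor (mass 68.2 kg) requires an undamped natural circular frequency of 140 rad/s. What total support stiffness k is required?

k = m·ω_n² = 68.2 × 140.0² = 68.2 × 19600 = 1337000 N/m.

1340000 N/m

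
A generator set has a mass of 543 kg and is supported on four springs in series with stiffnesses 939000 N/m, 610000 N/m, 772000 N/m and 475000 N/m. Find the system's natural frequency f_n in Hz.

Series springs: 1/k_eq = 1/939000 + 1/610000 + 1/772000 + 1/475000 = 6.105×10^-6, so k_eq = 163800 N/m.
ω_n = √(k_eq/m) = √(163800/543) = √301.7 = 17.37 rad/s.
f_n = ω_n/(2π) = 17.37/6.283 = 2.764 Hz.

2.76 Hz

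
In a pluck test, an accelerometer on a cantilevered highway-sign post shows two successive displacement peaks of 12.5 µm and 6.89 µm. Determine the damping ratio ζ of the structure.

0.0944

Logarithmic decrement δ = (1/n)·ln(x₀/x_n) = (1/1)·ln(12.5/6.89) = (1/1)·ln(1.814) = 0.5957.
ζ = δ/√(4π² + δ²) = 0.5957/√(39.48 + 0.355) = 0.5957/6.311 = 0.09438.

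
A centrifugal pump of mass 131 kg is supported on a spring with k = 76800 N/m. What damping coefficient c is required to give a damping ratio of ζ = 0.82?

5200 N·s/m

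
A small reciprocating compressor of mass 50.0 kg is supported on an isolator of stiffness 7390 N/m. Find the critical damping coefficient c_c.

c_c = 2√(k·m) = 2√(7390 × 50.0) = 2 × 607.9 = 1216 N·s/m.

1220 N·s/m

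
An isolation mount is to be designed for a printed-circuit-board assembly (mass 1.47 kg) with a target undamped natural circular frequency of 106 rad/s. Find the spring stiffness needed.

k = m·ω_n² = 1.47 × 106.0² = 1.47 × 11240 = 16520 N/m.

16500 N/m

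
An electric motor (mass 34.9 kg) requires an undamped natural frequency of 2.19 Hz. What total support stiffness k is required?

ω_n = 2πf_n = 2π × 2.19 = 13.76 rad/s.
k = m·ω_n² = 34.9 × 13.76² = 34.9 × 189.3 = 6608 N/m.

6610 N/m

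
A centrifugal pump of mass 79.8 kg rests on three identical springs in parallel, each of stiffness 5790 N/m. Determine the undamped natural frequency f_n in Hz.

2.35 Hz

Parallel springs add: k_eq = 3 × 5790 = 17370 N/m.
ω_n = √(k_eq/m) = √(17370/79.8) = √217.7 = 14.75 rad/s.
f_n = ω_n/(2π) = 14.75/6.283 = 2.348 Hz.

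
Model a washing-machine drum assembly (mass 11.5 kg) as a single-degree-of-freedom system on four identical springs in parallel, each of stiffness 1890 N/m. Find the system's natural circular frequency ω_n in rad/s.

25.6 rad/s

Parallel springs add: k_eq = 4 × 1890 = 7560 N/m.
ω_n = √(k_eq/m) = √(7560/11.5) = √657.4 = 25.64 rad/s.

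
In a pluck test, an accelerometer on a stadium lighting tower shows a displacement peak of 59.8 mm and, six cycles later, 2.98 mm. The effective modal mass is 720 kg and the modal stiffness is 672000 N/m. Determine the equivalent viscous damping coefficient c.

Logarithmic decrement δ = (1/n)·ln(x₀/x_n) = (1/6)·ln(59.8/2.98) = (1/6)·ln(20.07) = 0.4998.
ζ = δ/√(4π² + δ²) = 0.4998/√(39.48 + 0.250) = 0.4998/6.303 = 0.07930.
c = ζ · 2√(km) = 0.07930 × 2√(672000 × 720) = 0.07930 × 43990 = 3489 N·s/m.

3490 N·s/m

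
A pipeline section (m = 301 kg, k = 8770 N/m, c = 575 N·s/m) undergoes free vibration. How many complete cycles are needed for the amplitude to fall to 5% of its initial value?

3 cycles

ζ = c/(2√(km)) = 575/(2√(8770 × 301)) = 575/3249 = 0.1770.
Logarithmic decrement δ = 2πζ/√(1 − ζ²) = 2π × 0.1770/√(1 − 0.0313) = 1.130.
x_n/x₀ = e^(−nδ) ≤ 0.05; take ln: n ≥ ln(1/0.05)/δ = 2.996/1.130 = 2.652.
So 3 complete cycles are required.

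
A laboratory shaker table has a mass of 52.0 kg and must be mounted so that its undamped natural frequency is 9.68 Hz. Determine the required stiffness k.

192000 N/m

ω_n = 2πf_n = 2π × 9.68 = 60.82 rad/s.
k = m·ω_n² = 52.0 × 60.82² = 52.0 × 3699 = 192400 N/m.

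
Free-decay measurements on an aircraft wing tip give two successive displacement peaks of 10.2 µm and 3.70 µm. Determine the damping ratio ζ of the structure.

Logarithmic decrement δ = (1/n)·ln(x₀/x_n) = (1/1)·ln(10.2/3.70) = (1/1)·ln(2.757) = 1.014.
ζ = δ/√(4π² + δ²) = 1.014/√(39.48 + 1.03) = 1.014/6.364 = 0.1593.

0.159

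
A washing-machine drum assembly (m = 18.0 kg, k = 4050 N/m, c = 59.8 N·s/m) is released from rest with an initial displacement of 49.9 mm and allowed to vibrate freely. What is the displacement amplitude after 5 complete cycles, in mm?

ζ = c/(2√(km)) = 59.8/(2√(4050 × 18.0)) = 59.8/540.0 = 0.1107.
Logarithmic decrement δ = 2πζ/√(1 − ζ²) = 2π × 0.1107/√(1 − 0.0123) = 0.7001.
After n cycles, x_n/x₀ = e^(−nδ), so x_5 = 49.9 × e^(−5 × 0.7001) = 49.9 × 0.03018 = 1.506 mm.

1.51 mm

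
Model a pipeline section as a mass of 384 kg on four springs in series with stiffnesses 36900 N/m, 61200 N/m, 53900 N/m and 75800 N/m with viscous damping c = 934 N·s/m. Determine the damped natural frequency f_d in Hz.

0.916 Hz

Series springs: 1/k_eq = 1/36900 + 1/61200 + 1/53900 + 1/75800 = 7.519×10^-5, so k_eq = 13300 N/m.
ω_n = √(k_eq/m) = √(13300/384) = 5.885 rad/s.
Critical damping c_c = 2√(k_eq·m) = 2√(13300 × 384) = 4520 N·s/m, so ζ = c/c_c = 934/4520 = 0.2066.
ω_d = ω_n√(1 − ζ²) = 5.885 × √(1 − 0.0427) = 5.758 rad/s.
f_d = ω_d/(2π) = 0.9165 Hz.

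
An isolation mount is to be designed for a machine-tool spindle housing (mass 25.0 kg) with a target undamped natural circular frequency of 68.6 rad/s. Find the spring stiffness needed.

118000 N/m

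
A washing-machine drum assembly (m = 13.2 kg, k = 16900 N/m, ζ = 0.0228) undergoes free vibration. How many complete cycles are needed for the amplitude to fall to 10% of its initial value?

17 cycles

Logarithmic decrement δ = 2πζ/√(1 − ζ²) = 2π × 0.02280/√(1 − 0.000520) = 0.1433.
x_n/x₀ = e^(−nδ) ≤ 0.1; take ln: n ≥ ln(1/0.1)/δ = 2.303/0.1433 = 16.07.
So 17 complete cycles are required.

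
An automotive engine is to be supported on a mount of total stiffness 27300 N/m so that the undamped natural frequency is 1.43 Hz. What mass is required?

338 kg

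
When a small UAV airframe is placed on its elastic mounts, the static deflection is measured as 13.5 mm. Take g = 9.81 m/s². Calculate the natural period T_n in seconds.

0.233 s

ω_n = √(g/δ_st) = √(9.81/0.0135) = √726.7 = 26.96 rad/s.
T_n = 2π/ω_n = 6.283/26.96 = 0.2331 s.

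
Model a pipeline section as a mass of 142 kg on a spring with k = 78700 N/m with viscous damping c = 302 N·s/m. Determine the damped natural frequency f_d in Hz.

ω_n = √(k/m) = √(78700/142) = 23.54 rad/s.
Critical damping c_c = 2√(k·m) = 2√(78700 × 142) = 6686 N·s/m, so ζ = c/c_c = 302/6686 = 0.04517.
ω_d = ω_n√(1 − ζ²) = 23.54 × √(1 − 0.00204) = 23.52 rad/s.
f_d = ω_d/(2π) = 3.743 Hz.

3.74 Hz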